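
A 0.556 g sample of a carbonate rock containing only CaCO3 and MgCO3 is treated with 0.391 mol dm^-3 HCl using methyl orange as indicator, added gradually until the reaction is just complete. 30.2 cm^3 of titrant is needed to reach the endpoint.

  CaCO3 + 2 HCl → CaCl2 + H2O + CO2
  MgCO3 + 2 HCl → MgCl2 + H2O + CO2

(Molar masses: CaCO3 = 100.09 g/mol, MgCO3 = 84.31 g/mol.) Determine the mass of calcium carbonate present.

0.369 g

n(HCl) = 0.0302 × 0.391 = 0.0118 mol
Let x = n(CaCO3), y = n(MgCO3).
Titrant: 2x + 2y = 0.0118;  mass: 100.09x + 84.31y = 0.556
Solving, x = 3.69 × 10^-3 mol, y = 2.21 × 10^-3 mol
mass of CaCO3 = 3.69 × 10^-3 × 100.09 = 0.369 g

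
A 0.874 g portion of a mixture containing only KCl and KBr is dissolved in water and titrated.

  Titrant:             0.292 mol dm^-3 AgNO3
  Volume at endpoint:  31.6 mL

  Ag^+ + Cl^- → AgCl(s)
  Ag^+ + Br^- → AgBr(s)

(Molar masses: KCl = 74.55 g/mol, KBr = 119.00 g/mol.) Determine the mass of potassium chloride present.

n(AgNO3) = 0.0316 × 0.292 = 9.23 × 10^-3 mol
Let x = n(KCl), y = n(KBr).
Titrant: 1x + 1y = 9.23 × 10^-3;  mass: 74.55x + 119.00y = 0.874
Solving, x = 5.04 × 10^-3 mol, y = 4.19 × 10^-3 mol
mass of KCl = 5.04 × 10^-3 × 74.55 = 0.376 g

0.376 g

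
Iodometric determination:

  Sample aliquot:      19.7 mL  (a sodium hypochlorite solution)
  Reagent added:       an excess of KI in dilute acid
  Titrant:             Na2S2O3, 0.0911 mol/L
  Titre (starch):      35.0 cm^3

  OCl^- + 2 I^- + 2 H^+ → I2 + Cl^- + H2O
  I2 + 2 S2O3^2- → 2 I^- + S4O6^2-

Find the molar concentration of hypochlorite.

n(S2O3^2-) = 0.0350 × 0.0911 = 3.19 × 10^-3 mol
n(I2) = n(S2O3^2-)/2 = 1.59 × 10^-3 mol
n(OCl^-) in the aliquot = 1.59 × 10^-3 mol (1:1 ratio)
[OCl^-] = 1.59 × 10^-3 / 0.0197 = 0.0809 mol/L

0.0809 mol/L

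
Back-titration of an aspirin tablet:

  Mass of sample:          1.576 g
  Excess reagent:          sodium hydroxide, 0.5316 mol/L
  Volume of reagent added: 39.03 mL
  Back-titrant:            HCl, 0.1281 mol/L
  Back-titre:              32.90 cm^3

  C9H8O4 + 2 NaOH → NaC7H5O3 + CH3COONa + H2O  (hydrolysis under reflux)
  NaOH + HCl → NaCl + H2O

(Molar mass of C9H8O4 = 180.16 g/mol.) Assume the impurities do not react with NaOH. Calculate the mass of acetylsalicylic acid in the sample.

1.489 g

n(NaOH) added = 0.03903 × 0.5316 = 0.02075 mol
n(HCl) used in back-titration = 0.03290 × 0.1281 = 4.214 × 10^-3 mol
n(NaOH) left over = 4.214 × 10^-3 mol (1:1 ratio)
n(NaOH) consumed by analyte = 0.02075 − 4.214 × 10^-3 = 0.01653 mol
From the 1:2 ratio, n(C9H8O4) = 1/2 × 0.01653 = 8.267 × 10^-3 mol
mass of C9H8O4 = 8.267 × 10^-3 × 180.16 = 1.489 g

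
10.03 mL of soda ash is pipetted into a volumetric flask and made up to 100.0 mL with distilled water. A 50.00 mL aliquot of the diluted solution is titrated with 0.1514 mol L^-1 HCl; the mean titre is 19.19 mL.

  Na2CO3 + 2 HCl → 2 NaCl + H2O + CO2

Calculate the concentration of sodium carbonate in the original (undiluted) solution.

0.2897 mol/L

n(HCl) = 0.01919 × 0.1514 = 2.905 × 10^-3 mol
From the 1:2 ratio, n(Na2CO3) in the aliquot = 1/2 × 2.905 × 10^-3 = 1.453 × 10^-3 mol
[Na2CO3]_dilute = 1.453 × 10^-3 / 0.05000 = 0.02905 mol/L
Dilution factor = 100.0 / 10.03 = 9.970
[Na2CO3]_stock = 0.02905 × 9.970 = 0.2897 mol/L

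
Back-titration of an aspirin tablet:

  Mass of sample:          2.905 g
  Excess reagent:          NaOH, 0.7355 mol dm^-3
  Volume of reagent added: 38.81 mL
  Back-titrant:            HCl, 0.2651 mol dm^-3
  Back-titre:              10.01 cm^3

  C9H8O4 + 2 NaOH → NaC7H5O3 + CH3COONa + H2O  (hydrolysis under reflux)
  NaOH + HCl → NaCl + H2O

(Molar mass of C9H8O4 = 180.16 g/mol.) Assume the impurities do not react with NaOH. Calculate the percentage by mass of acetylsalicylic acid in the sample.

n(NaOH) added = 0.03881 × 0.7355 = 0.02854 mol
n(HCl) used in back-titration = 0.01001 × 0.2651 = 2.654 × 10^-3 mol
n(NaOH) left over = 2.654 × 10^-3 mol (1:1 ratio)
n(NaOH) consumed by analyte = 0.02854 − 2.654 × 10^-3 = 0.02589 mol
From the 1:2 ratio, n(C9H8O4) = 1/2 × 0.02589 = 0.01295 mol
mass of C9H8O4 = 0.01295 × 180.16 = 2.332 g
% C9H8O4 = 2.332 / 2.905 × 100 = 80.28 %

80.28 %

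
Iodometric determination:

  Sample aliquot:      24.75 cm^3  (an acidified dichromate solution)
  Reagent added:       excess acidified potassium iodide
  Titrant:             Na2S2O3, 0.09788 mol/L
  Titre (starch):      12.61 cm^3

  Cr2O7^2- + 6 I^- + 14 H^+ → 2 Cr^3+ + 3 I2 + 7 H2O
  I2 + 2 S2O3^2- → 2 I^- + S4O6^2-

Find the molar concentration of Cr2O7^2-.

0.008312 mol/L

n(S2O3^2-) = 0.01261 × 0.09788 = 1.234 × 10^-3 mol
n(I2) = n(S2O3^2-)/2 = 6.171 × 10^-4 mol
From the 1:3 ratio, n(Cr2O7^2-) in the aliquot = 1/3 × 6.171 × 10^-4 = 2.057 × 10^-4 mol
[Cr2O7^2-] = 2.057 × 10^-4 / 0.02475 = 0.008312 mol/L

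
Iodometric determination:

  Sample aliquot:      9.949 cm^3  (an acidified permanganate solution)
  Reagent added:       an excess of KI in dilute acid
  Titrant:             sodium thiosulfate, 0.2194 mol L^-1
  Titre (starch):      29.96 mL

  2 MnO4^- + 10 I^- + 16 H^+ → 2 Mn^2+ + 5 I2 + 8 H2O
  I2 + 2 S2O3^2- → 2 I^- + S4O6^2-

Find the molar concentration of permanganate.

0.1321 mol/L

n(S2O3^2-) = 0.02996 × 0.2194 = 6.573 × 10^-3 mol
n(I2) = n(S2O3^2-)/2 = 3.287 × 10^-3 mol
From the 2:5 ratio, n(MnO4^-) in the aliquot = 2/5 × 3.287 × 10^-3 = 1.315 × 10^-3 mol
[MnO4^-] = 1.315 × 10^-3 / 0.009949 = 0.1321 mol/L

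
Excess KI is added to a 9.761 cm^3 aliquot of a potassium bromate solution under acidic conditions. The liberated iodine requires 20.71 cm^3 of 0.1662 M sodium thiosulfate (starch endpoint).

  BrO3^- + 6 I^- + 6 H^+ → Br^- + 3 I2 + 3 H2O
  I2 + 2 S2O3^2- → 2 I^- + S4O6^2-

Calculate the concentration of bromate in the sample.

0.05877 M

n(S2O3^2-) = 0.02071 × 0.1662 = 3.442 × 10^-3 mol
n(I2) = n(S2O3^2-)/2 = 1.721 × 10^-3 mol
From the 1:3 ratio, n(BrO3^-) in the aliquot = 1/3 × 1.721 × 10^-3 = 5.737 × 10^-4 mol
[BrO3^-] = 5.737 × 10^-4 / 0.009761 = 0.05877 mol/L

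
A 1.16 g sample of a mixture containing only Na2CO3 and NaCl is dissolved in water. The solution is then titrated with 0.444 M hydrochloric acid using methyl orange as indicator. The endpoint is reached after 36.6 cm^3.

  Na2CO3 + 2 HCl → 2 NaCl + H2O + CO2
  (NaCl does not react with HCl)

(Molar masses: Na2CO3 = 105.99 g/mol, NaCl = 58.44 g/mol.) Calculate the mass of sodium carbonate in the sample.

n(HCl) = 0.0366 × 0.444 = 0.0163 mol
Let x = n(Na2CO3), y = n(NaCl).
Titrant: 2x = 0.0163;  mass: 105.99x + 58.44y = 1.16
Solving, x = 8.13 × 10^-3 mol, y = 5.11 × 10^-3 mol
mass of Na2CO3 = 8.13 × 10^-3 × 105.99 = 0.861 g

0.861 g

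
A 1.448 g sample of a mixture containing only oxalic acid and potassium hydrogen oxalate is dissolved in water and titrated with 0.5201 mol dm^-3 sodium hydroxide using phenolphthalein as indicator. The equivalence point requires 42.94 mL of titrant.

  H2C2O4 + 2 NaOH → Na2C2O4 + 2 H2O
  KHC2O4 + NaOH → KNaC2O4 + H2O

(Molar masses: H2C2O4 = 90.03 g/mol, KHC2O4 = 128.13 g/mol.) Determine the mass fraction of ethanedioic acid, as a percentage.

52.87 %

n(NaOH) = 0.04294 × 0.5201 = 0.02233 mol
Let x = n(H2C2O4), y = n(KHC2O4).
Titrant: 2x + 1y = 0.02233;  mass: 90.03x + 128.13y = 1.448
Solving, x = 8.504 × 10^-3 mol, y = 5.326 × 10^-3 mol
mass of H2C2O4 = 8.504 × 10^-3 × 90.03 = 0.7656 g
% H2C2O4 = 0.7656 / 1.448 × 100 = 52.87 %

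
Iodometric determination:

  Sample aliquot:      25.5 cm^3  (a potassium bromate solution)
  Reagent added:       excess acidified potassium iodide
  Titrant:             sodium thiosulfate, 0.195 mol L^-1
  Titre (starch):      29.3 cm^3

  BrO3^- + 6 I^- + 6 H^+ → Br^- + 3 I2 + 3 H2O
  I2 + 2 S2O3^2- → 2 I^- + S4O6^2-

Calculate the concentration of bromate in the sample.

n(S2O3^2-) = 0.0293 × 0.195 = 5.71 × 10^-3 mol
n(I2) = n(S2O3^2-)/2 = 2.86 × 10^-3 mol
From the 1:3 ratio, n(BrO3^-) in the aliquot = 1/3 × 2.86 × 10^-3 = 9.52 × 10^-4 mol
[BrO3^-] = 9.52 × 10^-4 / 0.0255 = 0.0373 mol/L

0.0373 mol/L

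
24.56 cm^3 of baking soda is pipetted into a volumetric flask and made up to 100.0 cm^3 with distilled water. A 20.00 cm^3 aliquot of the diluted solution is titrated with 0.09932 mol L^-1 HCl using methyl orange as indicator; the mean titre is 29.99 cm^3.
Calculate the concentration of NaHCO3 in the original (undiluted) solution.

NaHCO3 + HCl → NaCl + H2O + CO2
n(HCl) = 0.02999 × 0.09932 = 2.979 × 10^-3 mol
n(NaHCO3) in the aliquot = 2.979 × 10^-3 mol (1:1 ratio)
[NaHCO3]_dilute = 2.979 × 10^-3 / 0.02000 = 0.1489 mol/L
Dilution factor = 100.0 / 24.56 = 4.072
[NaHCO3]_stock = 0.1489 × 4.072 = 0.6064 mol/L

0.6064 mol/L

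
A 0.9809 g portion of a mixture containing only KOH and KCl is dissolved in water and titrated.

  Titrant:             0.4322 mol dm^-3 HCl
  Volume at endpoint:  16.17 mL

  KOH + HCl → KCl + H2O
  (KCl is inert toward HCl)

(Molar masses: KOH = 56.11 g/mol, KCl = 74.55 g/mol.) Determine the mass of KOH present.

n(HCl) = 0.01617 × 0.4322 = 6.989 × 10^-3 mol
Let x = n(KOH), y = n(KCl).
Titrant: 1x = 6.989 × 10^-3;  mass: 56.11x + 74.55y = 0.9809
Solving, x = 6.989 × 10^-3 mol, y = 7.898 × 10^-3 mol
mass of KOH = 6.989 × 10^-3 × 56.11 = 0.3921 g

0.3921 g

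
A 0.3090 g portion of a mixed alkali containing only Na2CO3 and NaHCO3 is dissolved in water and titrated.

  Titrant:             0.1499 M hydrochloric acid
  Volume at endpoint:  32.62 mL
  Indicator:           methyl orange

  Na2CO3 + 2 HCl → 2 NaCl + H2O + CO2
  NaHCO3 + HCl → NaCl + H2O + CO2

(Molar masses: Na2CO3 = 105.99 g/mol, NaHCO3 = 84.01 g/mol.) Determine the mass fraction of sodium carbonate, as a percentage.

n(HCl) = 0.03262 × 0.1499 = 4.890 × 10^-3 mol
Let x = n(Na2CO3), y = n(NaHCO3).
Titrant: 2x + 1y = 4.890 × 10^-3;  mass: 105.99x + 84.01y = 0.3090
Solving, x = 1.641 × 10^-3 mol, y = 1.608 × 10^-3 mol
mass of Na2CO3 = 1.641 × 10^-3 × 105.99 = 0.1739 g
% Na2CO3 = 0.1739 / 0.3090 × 100 = 56.29 %

56.29 %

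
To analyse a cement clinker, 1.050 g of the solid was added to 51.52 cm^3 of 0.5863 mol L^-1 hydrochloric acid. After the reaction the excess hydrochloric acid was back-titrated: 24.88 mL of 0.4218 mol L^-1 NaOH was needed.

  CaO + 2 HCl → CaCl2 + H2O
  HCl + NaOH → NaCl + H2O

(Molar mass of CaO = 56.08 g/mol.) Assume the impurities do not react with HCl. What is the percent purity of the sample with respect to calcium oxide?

52.64 %

n(HCl) added = 0.05152 × 0.5863 = 0.03021 mol
n(NaOH) used in back-titration = 0.02488 × 0.4218 = 0.01049 mol
n(HCl) left over = 0.01049 mol (1:1 ratio)
n(HCl) consumed by analyte = 0.03021 − 0.01049 = 0.01971 mol
From the 1:2 ratio, n(CaO) = 1/2 × 0.01971 = 9.856 × 10^-3 mol
mass of CaO = 9.856 × 10^-3 × 56.08 = 0.5527 g
% CaO = 0.5527 / 1.050 × 100 = 52.64 %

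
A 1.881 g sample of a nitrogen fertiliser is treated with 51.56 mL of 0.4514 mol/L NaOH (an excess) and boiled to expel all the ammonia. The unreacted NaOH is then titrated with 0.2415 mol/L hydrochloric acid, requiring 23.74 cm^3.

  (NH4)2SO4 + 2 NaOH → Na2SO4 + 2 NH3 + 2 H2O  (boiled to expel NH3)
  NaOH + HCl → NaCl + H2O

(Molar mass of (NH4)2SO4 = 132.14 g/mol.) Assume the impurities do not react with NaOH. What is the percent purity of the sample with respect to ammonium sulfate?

61.61 %

n(NaOH) added = 0.05156 × 0.4514 = 0.02327 mol
n(HCl) used in back-titration = 0.02374 × 0.2415 = 5.733 × 10^-3 mol
n(NaOH) left over = 5.733 × 10^-3 mol (1:1 ratio)
n(NaOH) consumed by analyte = 0.02327 − 5.733 × 10^-3 = 0.01754 mol
From the 1:2 ratio, n((NH4)2SO4) = 1/2 × 0.01754 = 8.770 × 10^-3 mol
mass of (NH4)2SO4 = 8.770 × 10^-3 × 132.14 = 1.159 g
% (NH4)2SO4 = 1.159 / 1.881 × 100 = 61.61 %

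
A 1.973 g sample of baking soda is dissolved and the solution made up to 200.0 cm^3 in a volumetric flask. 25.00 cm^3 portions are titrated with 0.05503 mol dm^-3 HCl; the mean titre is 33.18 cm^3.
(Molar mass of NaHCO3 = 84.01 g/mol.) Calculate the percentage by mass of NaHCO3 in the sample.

62.20 %

NaHCO3 + HCl → NaCl + H2O + CO2
n(HCl) per titration = 0.03318 × 0.05503 = 1.826 × 10^-3 mol
n(NaHCO3) in each aliquot = 1.826 × 10^-3 mol (1:1 ratio)
n(NaHCO3) in the whole flask = 1.826 × 10^-3 × 200.0/25.00 = 0.01461 mol
mass of NaHCO3 = 0.01461 × 84.01 = 1.227 g
% NaHCO3 = 1.227 / 1.973 × 100 = 62.20 %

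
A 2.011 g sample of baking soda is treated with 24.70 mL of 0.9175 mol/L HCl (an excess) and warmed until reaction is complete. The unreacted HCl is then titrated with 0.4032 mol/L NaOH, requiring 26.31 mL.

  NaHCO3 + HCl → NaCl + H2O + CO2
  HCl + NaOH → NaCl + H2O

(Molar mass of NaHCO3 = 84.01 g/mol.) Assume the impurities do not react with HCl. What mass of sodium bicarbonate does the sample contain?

n(HCl) added = 0.02470 × 0.9175 = 0.02266 mol
n(NaOH) used in back-titration = 0.02631 × 0.4032 = 0.01061 mol
n(HCl) left over = 0.01061 mol (1:1 ratio)
n(HCl) consumed by analyte = 0.02266 − 0.01061 = 0.01205 mol
n(NaHCO3) = 0.01205 mol (1:1 ratio)
mass of NaHCO3 = 0.01205 × 84.01 = 1.013 g

1.013 g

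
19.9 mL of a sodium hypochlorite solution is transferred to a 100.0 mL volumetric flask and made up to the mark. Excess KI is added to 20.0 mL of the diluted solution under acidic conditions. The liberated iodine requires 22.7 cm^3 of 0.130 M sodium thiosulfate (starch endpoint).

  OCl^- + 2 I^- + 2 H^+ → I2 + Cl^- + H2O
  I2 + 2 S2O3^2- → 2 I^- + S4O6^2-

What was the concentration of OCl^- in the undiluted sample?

n(S2O3^2-) = 0.0227 × 0.130 = 2.95 × 10^-3 mol
n(I2) = n(S2O3^2-)/2 = 1.48 × 10^-3 mol
n(OCl^-) in the aliquot = 1.48 × 10^-3 mol (1:1 ratio)
[OCl^-]_dilute = 1.48 × 10^-3 / 0.0200 = 0.0738 mol/L
[OCl^-]_original = 0.0738 × 100.0/19.9 = 0.371 mol/L

0.371 M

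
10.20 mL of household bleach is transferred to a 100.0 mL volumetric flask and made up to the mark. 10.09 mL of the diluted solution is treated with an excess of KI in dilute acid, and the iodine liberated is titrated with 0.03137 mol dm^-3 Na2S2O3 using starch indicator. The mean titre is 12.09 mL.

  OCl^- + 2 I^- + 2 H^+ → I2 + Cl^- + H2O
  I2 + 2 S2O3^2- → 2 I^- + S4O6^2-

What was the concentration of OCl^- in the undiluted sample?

0.1843 mol/L

n(S2O3^2-) = 0.01209 × 0.03137 = 3.793 × 10^-4 mol
n(I2) = n(S2O3^2-)/2 = 1.896 × 10^-4 mol
n(OCl^-) in the aliquot = 1.896 × 10^-4 mol (1:1 ratio)
[OCl^-]_dilute = 1.896 × 10^-4 / 0.01009 = 0.01879 mol/L
[OCl^-]_original = 0.01879 × 100.0/10.20 = 0.1843 mol/L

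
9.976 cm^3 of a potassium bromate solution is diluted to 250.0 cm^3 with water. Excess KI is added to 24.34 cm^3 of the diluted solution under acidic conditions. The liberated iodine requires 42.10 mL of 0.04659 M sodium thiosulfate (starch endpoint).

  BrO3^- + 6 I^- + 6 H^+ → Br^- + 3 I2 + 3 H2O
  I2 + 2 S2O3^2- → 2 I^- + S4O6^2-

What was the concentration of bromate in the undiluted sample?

0.3366 M

n(S2O3^2-) = 0.04210 × 0.04659 = 1.961 × 10^-3 mol
n(I2) = n(S2O3^2-)/2 = 9.807 × 10^-4 mol
From the 1:3 ratio, n(BrO3^-) in the aliquot = 1/3 × 9.807 × 10^-4 = 3.269 × 10^-4 mol
[BrO3^-]_dilute = 3.269 × 10^-4 / 0.02434 = 0.01343 mol/L
[BrO3^-]_original = 0.01343 × 250.0/9.976 = 0.3366 mol/L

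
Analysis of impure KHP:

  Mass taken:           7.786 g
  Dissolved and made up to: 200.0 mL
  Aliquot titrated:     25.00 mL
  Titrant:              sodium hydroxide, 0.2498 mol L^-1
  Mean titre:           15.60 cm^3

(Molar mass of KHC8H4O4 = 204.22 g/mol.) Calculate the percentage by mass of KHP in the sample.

81.77 %

KHC8H4O4 + NaOH → KNaC8H4O4 + H2O
n(NaOH) per titration = 0.01560 × 0.2498 = 3.897 × 10^-3 mol
n(KHC8H4O4) in each aliquot = 3.897 × 10^-3 mol (1:1 ratio)
n(KHC8H4O4) in the whole flask = 3.897 × 10^-3 × 200.0/25.00 = 0.03118 mol
mass of KHC8H4O4 = 0.03118 × 204.22 = 6.367 g
% KHC8H4O4 = 6.367 / 7.786 × 100 = 81.77 %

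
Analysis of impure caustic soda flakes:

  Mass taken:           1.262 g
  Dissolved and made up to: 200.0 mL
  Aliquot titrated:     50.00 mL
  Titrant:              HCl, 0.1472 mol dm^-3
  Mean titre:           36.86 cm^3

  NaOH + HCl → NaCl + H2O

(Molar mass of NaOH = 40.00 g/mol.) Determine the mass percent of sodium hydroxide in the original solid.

68.79 %

n(HCl) per titration = 0.03686 × 0.1472 = 5.426 × 10^-3 mol
n(NaOH) in each aliquot = 5.426 × 10^-3 mol (1:1 ratio)
n(NaOH) in the whole flask = 5.426 × 10^-3 × 200.0/50.00 = 0.02170 mol
mass of NaOH = 0.02170 × 40.00 = 0.8681 g
% NaOH = 0.8681 / 1.262 × 100 = 68.79 %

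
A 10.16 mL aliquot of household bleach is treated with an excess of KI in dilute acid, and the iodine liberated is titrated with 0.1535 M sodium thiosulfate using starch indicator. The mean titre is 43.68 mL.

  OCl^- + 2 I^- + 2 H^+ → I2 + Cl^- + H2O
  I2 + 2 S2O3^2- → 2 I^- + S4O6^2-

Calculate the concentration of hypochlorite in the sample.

0.3300 M

n(S2O3^2-) = 0.04368 × 0.1535 = 6.705 × 10^-3 mol
n(I2) = n(S2O3^2-)/2 = 3.352 × 10^-3 mol
n(OCl^-) in the aliquot = 3.352 × 10^-3 mol (1:1 ratio)
[OCl^-] = 3.352 × 10^-3 / 0.01016 = 0.3300 mol/L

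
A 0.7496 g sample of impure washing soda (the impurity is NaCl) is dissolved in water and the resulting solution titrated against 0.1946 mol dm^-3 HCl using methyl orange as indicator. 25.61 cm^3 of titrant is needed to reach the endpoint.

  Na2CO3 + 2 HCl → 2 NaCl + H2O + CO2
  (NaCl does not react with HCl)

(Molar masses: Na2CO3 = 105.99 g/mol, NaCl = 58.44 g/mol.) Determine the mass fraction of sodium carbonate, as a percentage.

n(HCl) = 0.02561 × 0.1946 = 4.984 × 10^-3 mol
Let x = n(Na2CO3), y = n(NaCl).
Titrant: 2x = 4.984 × 10^-3;  mass: 105.99x + 58.44y = 0.7496
Solving, x = 2.492 × 10^-3 mol, y = 8.307 × 10^-3 mol
mass of Na2CO3 = 2.492 × 10^-3 × 105.99 = 0.2641 g
% Na2CO3 = 0.2641 / 0.7496 × 100 = 35.23 %

35.23 %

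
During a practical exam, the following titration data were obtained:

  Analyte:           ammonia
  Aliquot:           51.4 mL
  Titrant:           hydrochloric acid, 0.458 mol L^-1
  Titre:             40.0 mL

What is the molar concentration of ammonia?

NH3 + HCl → NH4Cl
n(HCl) = 0.0400 L × 0.458 mol/L = 0.0183 mol
n(NH3) = 0.0183 mol (1:1 mole ratio)
[NH3] = 0.0183 mol / 0.0514 L = 0.356 mol/L

0.356 mol/L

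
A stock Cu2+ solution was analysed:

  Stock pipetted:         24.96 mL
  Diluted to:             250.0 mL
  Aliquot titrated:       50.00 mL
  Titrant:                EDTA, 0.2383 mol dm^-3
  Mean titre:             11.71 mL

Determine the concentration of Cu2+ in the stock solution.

0.5590 mol/L

Cu^2+ + EDTA^4- → [Cu(EDTA)]^2-
n(EDTA) = 0.01171 × 0.2383 = 2.790 × 10^-3 mol
n(Cu2+) in the aliquot = 2.790 × 10^-3 mol (1:1 ratio)
[Cu2+]_dilute = 2.790 × 10^-3 / 0.05000 = 0.05581 mol/L
Dilution factor = 250.0 / 24.96 = 10.02
[Cu2+]_stock = 0.05581 × 10.02 = 0.5590 mol/L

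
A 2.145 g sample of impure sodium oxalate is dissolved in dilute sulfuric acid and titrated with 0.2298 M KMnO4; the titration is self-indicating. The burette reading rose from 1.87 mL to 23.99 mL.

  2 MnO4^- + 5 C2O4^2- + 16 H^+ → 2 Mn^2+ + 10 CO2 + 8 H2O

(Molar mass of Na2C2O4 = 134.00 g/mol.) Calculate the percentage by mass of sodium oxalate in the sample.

79.39 %

n(KMnO4) = 0.02212 L × 0.2298 mol/L = 5.083 × 10^-3 mol
From the 5:2 ratio, n(Na2C2O4) = 5/2 × 5.083 × 10^-3 = 0.01271 mol
mass of Na2C2O4 = 0.01271 × 134.00 g/mol = 1.703 g
% Na2C2O4 = 1.703 / 2.145 × 100 = 79.39 %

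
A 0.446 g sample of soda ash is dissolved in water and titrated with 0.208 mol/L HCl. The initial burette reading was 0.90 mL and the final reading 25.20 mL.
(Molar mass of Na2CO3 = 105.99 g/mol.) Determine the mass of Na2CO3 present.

0.268 g

Na2CO3 + 2 HCl → 2 NaCl + H2O + CO2
n(HCl) = 0.0243 L × 0.208 mol/L = 5.05 × 10^-3 mol
From the 1:2 ratio, n(Na2CO3) = 1/2 × 5.05 × 10^-3 = 2.53 × 10^-3 mol
mass of Na2CO3 = 2.53 × 10^-3 × 105.99 g/mol = 0.268 g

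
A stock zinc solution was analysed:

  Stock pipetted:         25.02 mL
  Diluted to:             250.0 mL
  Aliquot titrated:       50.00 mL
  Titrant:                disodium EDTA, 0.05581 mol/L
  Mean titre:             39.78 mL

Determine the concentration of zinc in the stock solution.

0.4437 mol/L

Zn^2+ + EDTA^4- → [Zn(EDTA)]^2-
n(EDTA) = 0.03978 × 0.05581 = 2.220 × 10^-3 mol
n(Zn2+) in the aliquot = 2.220 × 10^-3 mol (1:1 ratio)
[Zn2+]_dilute = 2.220 × 10^-3 / 0.05000 = 0.04440 mol/L
Dilution factor = 250.0 / 25.02 = 9.992
[Zn2+]_stock = 0.04440 × 9.992 = 0.4437 mol/L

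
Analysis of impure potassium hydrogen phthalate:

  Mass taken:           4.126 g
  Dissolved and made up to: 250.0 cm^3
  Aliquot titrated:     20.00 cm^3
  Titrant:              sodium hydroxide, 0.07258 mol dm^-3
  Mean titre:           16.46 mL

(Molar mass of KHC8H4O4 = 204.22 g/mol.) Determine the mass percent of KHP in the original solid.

73.91 %

KHC8H4O4 + NaOH → KNaC8H4O4 + H2O
n(NaOH) per titration = 0.01646 × 0.07258 = 1.195 × 10^-3 mol
n(KHC8H4O4) in each aliquot = 1.195 × 10^-3 mol (1:1 ratio)
n(KHC8H4O4) in the whole flask = 1.195 × 10^-3 × 250.0/20.00 = 0.01493 mol
mass of KHC8H4O4 = 0.01493 × 204.22 = 3.050 g
% KHC8H4O4 = 3.050 / 4.126 × 100 = 73.91 %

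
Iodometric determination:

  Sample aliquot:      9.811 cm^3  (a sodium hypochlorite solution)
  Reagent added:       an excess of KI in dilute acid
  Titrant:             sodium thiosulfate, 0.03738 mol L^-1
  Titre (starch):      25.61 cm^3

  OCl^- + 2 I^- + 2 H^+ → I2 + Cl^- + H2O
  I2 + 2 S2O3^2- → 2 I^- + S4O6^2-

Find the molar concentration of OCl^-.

n(S2O3^2-) = 0.02561 × 0.03738 = 9.573 × 10^-4 mol
n(I2) = n(S2O3^2-)/2 = 4.787 × 10^-4 mol
n(OCl^-) in the aliquot = 4.787 × 10^-4 mol (1:1 ratio)
[OCl^-] = 4.787 × 10^-4 / 0.009811 = 0.04879 mol/L

0.04879 mol/L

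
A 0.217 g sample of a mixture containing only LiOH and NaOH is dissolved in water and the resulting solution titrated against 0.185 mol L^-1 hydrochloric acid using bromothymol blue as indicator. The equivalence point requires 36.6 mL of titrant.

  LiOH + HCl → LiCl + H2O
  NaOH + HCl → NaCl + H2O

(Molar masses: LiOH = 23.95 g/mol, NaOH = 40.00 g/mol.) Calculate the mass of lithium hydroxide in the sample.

n(HCl) = 0.0366 × 0.185 = 6.77 × 10^-3 mol
Let x = n(LiOH), y = n(NaOH).
Titrant: 1x + 1y = 6.77 × 10^-3;  mass: 23.95x + 40.00y = 0.217
Solving, x = 3.35 × 10^-3 mol, y = 3.42 × 10^-3 mol
mass of LiOH = 3.35 × 10^-3 × 23.95 = 0.0803 g

0.0803 g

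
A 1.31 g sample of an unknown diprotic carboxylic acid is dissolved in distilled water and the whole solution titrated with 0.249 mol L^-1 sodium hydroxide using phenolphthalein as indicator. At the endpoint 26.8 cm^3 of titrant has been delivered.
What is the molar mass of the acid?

393 g/mol

n(NaOH) = 0.0268 L × 0.249 mol/L = 6.67 × 10^-3 mol
From the 1:2 ratio, n(H2A) = 1/2 × 6.67 × 10^-3 = 3.34 × 10^-3 mol
M = m / n = 1.31 g / 3.34 × 10^-3 mol = 393 g/mol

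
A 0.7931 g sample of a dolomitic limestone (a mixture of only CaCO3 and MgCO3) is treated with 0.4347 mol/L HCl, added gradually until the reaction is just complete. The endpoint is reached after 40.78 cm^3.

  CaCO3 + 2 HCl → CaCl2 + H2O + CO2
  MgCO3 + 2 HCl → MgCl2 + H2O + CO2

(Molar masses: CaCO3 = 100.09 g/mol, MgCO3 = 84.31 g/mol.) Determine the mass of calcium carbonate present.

n(HCl) = 0.04078 × 0.4347 = 0.01773 mol
Let x = n(CaCO3), y = n(MgCO3).
Titrant: 2x + 2y = 0.01773;  mass: 100.09x + 84.31y = 0.7931
Solving, x = 2.903 × 10^-3 mol, y = 5.960 × 10^-3 mol
mass of CaCO3 = 2.903 × 10^-3 × 100.09 = 0.2906 g

0.2906 g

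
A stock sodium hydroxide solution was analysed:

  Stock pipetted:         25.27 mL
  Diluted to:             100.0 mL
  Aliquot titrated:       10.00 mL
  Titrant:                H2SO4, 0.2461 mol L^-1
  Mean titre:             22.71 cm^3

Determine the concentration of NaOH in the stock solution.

2 NaOH + H2SO4 → Na2SO4 + 2 H2O
n(H2SO4) = 0.02271 × 0.2461 = 5.589 × 10^-3 mol
From the 2:1 ratio, n(NaOH) in the aliquot = 2/1 × 5.589 × 10^-3 = 0.01118 mol
[NaOH]_dilute = 0.01118 / 0.01000 = 1.118 mol/L
Dilution factor = 100.0 / 25.27 = 3.957
[NaOH]_stock = 1.118 × 3.957 = 4.423 mol/L

4.423 mol/L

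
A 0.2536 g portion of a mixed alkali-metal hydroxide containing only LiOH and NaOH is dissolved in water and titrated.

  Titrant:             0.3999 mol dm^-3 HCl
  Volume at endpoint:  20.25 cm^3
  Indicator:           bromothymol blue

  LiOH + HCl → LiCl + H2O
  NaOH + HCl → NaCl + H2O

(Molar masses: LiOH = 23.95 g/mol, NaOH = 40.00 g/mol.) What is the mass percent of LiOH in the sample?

n(HCl) = 0.02025 × 0.3999 = 8.098 × 10^-3 mol
Let x = n(LiOH), y = n(NaOH).
Titrant: 1x + 1y = 8.098 × 10^-3;  mass: 23.95x + 40.00y = 0.2536
Solving, x = 4.381 × 10^-3 mol, y = 3.717 × 10^-3 mol
mass of LiOH = 4.381 × 10^-3 × 23.95 = 0.1049 g
% LiOH = 0.1049 / 0.2536 × 100 = 41.38 %

41.38 %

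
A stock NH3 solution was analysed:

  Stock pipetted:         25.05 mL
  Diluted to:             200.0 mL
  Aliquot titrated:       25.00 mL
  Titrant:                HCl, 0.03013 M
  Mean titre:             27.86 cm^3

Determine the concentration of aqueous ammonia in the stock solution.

0.2681 M

NH3 + HCl → NH4Cl
n(HCl) = 0.02786 × 0.03013 = 8.394 × 10^-4 mol
n(NH3) in the aliquot = 8.394 × 10^-4 mol (1:1 ratio)
[NH3]_dilute = 8.394 × 10^-4 / 0.02500 = 0.03358 mol/L
Dilution factor = 200.0 / 25.05 = 7.984
[NH3]_stock = 0.03358 × 7.984 = 0.2681 mol/L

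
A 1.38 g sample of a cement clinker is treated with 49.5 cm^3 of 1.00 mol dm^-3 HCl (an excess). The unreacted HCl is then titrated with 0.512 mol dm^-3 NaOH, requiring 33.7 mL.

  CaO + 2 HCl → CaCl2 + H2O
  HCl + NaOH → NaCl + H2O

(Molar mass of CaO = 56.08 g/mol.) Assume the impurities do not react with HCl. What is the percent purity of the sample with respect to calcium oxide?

n(HCl) added = 0.0495 × 1.00 = 0.0495 mol
n(NaOH) used in back-titration = 0.0337 × 0.512 = 0.0173 mol
n(HCl) left over = 0.0173 mol (1:1 ratio)
n(HCl) consumed by analyte = 0.0495 − 0.0173 = 0.0322 mol
From the 1:2 ratio, n(CaO) = 1/2 × 0.0322 = 0.0161 mol
mass of CaO = 0.0161 × 56.08 = 0.904 g
% CaO = 0.904 / 1.38 × 100 = 65.5 %

65.5 %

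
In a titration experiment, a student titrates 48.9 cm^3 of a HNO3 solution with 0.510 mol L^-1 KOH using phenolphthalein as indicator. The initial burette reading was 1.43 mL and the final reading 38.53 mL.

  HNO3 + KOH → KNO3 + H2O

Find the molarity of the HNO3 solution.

0.387 mol/L

n(KOH) = 0.0371 L × 0.510 mol/L = 0.0189 mol
n(HNO3) = 0.0189 mol (1:1 mole ratio)
[HNO3] = 0.0189 mol / 0.0489 L = 0.387 mol/L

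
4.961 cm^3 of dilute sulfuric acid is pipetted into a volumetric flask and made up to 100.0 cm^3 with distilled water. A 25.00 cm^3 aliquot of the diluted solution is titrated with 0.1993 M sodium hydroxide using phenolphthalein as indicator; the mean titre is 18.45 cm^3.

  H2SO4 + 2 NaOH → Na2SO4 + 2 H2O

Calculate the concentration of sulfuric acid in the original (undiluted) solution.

n(NaOH) = 0.01845 × 0.1993 = 3.677 × 10^-3 mol
From the 1:2 ratio, n(H2SO4) in the aliquot = 1/2 × 3.677 × 10^-3 = 1.839 × 10^-3 mol
[H2SO4]_dilute = 1.839 × 10^-3 / 0.02500 = 0.07354 mol/L
Dilution factor = 100.0 / 4.961 = 20.16
[H2SO4]_stock = 0.07354 × 20.16 = 1.482 mol/L

1.482 M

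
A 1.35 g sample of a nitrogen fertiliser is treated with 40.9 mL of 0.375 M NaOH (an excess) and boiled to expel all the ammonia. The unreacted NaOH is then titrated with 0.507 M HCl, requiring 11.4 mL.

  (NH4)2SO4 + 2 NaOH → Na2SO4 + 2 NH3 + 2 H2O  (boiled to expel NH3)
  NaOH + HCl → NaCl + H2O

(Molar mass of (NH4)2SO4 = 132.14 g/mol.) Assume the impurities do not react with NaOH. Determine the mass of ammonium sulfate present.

0.631 g

n(NaOH) added = 0.0409 × 0.375 = 0.0153 mol
n(HCl) used in back-titration = 0.0114 × 0.507 = 5.78 × 10^-3 mol
n(NaOH) left over = 5.78 × 10^-3 mol (1:1 ratio)
n(NaOH) consumed by analyte = 0.0153 − 5.78 × 10^-3 = 9.56 × 10^-3 mol
From the 1:2 ratio, n((NH4)2SO4) = 1/2 × 9.56 × 10^-3 = 4.78 × 10^-3 mol
mass of (NH4)2SO4 = 4.78 × 10^-3 × 132.14 = 0.631 g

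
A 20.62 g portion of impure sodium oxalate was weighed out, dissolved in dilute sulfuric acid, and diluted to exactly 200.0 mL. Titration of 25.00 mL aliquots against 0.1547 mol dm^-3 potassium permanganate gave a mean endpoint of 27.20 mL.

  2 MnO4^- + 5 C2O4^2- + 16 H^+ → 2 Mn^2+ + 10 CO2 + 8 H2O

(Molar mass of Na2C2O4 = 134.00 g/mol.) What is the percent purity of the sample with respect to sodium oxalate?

54.69 %

n(KMnO4) per titration = 0.02720 × 0.1547 = 4.208 × 10^-3 mol
From the 5:2 ratio, n(Na2C2O4) in each aliquot = 5/2 × 4.208 × 10^-3 = 0.01052 mol
n(Na2C2O4) in the whole flask = 0.01052 × 200.0/25.00 = 0.08416 mol
mass of Na2C2O4 = 0.08416 × 134.00 = 11.28 g
% Na2C2O4 = 11.28 / 20.62 × 100 = 54.69 %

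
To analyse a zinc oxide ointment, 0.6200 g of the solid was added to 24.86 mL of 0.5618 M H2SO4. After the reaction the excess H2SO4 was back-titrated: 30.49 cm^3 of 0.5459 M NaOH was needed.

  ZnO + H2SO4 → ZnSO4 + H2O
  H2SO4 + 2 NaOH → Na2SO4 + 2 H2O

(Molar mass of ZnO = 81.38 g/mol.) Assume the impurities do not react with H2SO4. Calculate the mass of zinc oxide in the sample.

0.4593 g

n(H2SO4) added = 0.02486 × 0.5618 = 0.01397 mol
n(NaOH) used in back-titration = 0.03049 × 0.5459 = 0.01664 mol
From the 1:2 ratio, n(H2SO4) left over = 1/2 × 0.01664 = 8.322 × 10^-3 mol
n(H2SO4) consumed by analyte = 0.01397 − 8.322 × 10^-3 = 5.644 × 10^-3 mol
n(ZnO) = 5.644 × 10^-3 mol (1:1 ratio)
mass of ZnO = 5.644 × 10^-3 × 81.38 = 0.4593 g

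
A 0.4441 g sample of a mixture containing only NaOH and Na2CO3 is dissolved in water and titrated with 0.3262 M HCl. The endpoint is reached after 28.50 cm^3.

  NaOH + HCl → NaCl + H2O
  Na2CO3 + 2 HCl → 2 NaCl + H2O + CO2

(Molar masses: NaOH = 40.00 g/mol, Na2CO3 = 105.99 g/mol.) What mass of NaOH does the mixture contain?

0.1495 g

n(HCl) = 0.02850 × 0.3262 = 9.297 × 10^-3 mol
Let x = n(NaOH), y = n(Na2CO3).
Titrant: 1x + 2y = 9.297 × 10^-3;  mass: 40.00x + 105.99y = 0.4441
Solving, x = 3.738 × 10^-3 mol, y = 2.779 × 10^-3 mol
mass of NaOH = 3.738 × 10^-3 × 40.00 = 0.1495 g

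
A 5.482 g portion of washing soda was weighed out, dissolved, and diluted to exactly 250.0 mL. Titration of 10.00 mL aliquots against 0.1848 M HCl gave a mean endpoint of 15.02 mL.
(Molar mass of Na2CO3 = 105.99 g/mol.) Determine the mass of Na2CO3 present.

Na2CO3 + 2 HCl → 2 NaCl + H2O + CO2
n(HCl) per titration = 0.01502 × 0.1848 = 2.776 × 10^-3 mol
From the 1:2 ratio, n(Na2CO3) in each aliquot = 1/2 × 2.776 × 10^-3 = 1.388 × 10^-3 mol
n(Na2CO3) in the whole flask = 1.388 × 10^-3 × 250.0/10.00 = 0.03470 mol
mass of Na2CO3 = 0.03470 × 105.99 = 3.677 g

3.677 g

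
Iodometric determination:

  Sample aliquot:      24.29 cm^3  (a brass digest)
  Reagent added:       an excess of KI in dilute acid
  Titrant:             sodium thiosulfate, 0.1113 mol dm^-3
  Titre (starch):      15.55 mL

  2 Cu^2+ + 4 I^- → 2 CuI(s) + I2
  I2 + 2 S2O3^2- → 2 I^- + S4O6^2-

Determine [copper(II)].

0.07125 mol/L

n(S2O3^2-) = 0.01555 × 0.1113 = 1.731 × 10^-3 mol
n(I2) = n(S2O3^2-)/2 = 8.654 × 10^-4 mol
From the 2:1 ratio, n(Cu2+) in the aliquot = 2/1 × 8.654 × 10^-4 = 1.731 × 10^-3 mol
[Cu2+] = 1.731 × 10^-3 / 0.02429 = 0.07125 mol/L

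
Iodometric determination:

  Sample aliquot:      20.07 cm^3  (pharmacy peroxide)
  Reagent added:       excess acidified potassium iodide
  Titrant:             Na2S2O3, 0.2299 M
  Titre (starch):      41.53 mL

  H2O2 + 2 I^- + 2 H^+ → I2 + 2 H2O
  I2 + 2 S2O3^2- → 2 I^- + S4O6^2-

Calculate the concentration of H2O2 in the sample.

0.2379 M

n(S2O3^2-) = 0.04153 × 0.2299 = 9.548 × 10^-3 mol
n(I2) = n(S2O3^2-)/2 = 4.774 × 10^-3 mol
n(H2O2) in the aliquot = 4.774 × 10^-3 mol (1:1 ratio)
[H2O2] = 4.774 × 10^-3 / 0.02007 = 0.2379 mol/L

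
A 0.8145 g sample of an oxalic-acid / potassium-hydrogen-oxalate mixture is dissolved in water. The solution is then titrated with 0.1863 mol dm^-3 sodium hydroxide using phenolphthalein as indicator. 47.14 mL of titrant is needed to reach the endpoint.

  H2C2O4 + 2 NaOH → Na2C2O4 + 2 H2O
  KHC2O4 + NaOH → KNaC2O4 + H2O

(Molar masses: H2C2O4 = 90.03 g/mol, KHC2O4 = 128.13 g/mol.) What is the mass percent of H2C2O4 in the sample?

n(NaOH) = 0.04714 × 0.1863 = 8.782 × 10^-3 mol
Let x = n(H2C2O4), y = n(KHC2O4).
Titrant: 2x + 1y = 8.782 × 10^-3;  mass: 90.03x + 128.13y = 0.8145
Solving, x = 1.869 × 10^-3 mol, y = 5.043 × 10^-3 mol
mass of H2C2O4 = 1.869 × 10^-3 × 90.03 = 0.1683 g
% H2C2O4 = 0.1683 / 0.8145 × 100 = 20.66 %

20.66 %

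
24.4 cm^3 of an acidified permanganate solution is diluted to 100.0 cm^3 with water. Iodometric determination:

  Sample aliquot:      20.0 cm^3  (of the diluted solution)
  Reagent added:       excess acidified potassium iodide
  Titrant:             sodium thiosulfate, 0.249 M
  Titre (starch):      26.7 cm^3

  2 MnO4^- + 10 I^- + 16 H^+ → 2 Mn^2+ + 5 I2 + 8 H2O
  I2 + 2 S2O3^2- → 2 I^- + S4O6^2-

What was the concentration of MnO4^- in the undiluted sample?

n(S2O3^2-) = 0.0267 × 0.249 = 6.65 × 10^-3 mol
n(I2) = n(S2O3^2-)/2 = 3.32 × 10^-3 mol
From the 2:5 ratio, n(MnO4^-) in the aliquot = 2/5 × 3.32 × 10^-3 = 1.33 × 10^-3 mol
[MnO4^-]_dilute = 1.33 × 10^-3 / 0.0200 = 0.0665 mol/L
[MnO4^-]_original = 0.0665 × 100.0/24.4 = 0.272 mol/L

0.272 M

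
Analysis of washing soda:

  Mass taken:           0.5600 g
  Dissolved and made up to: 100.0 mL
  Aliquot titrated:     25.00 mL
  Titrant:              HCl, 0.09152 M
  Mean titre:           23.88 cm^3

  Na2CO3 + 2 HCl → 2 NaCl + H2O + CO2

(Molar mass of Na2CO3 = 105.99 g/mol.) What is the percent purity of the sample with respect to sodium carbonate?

n(HCl) per titration = 0.02388 × 0.09152 = 2.185 × 10^-3 mol
From the 1:2 ratio, n(Na2CO3) in each aliquot = 1/2 × 2.185 × 10^-3 = 1.093 × 10^-3 mol
n(Na2CO3) in the whole flask = 1.093 × 10^-3 × 100.0/25.00 = 4.371 × 10^-3 mol
mass of Na2CO3 = 4.371 × 10^-3 × 105.99 = 0.4633 g
% Na2CO3 = 0.4633 / 0.5600 × 100 = 82.73 %

82.73 %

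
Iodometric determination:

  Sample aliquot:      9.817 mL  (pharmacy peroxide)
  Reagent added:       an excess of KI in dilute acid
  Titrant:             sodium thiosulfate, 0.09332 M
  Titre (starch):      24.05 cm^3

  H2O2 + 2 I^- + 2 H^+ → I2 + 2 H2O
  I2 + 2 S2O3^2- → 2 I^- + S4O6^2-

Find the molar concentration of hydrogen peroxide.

0.1143 M

n(S2O3^2-) = 0.02405 × 0.09332 = 2.244 × 10^-3 mol
n(I2) = n(S2O3^2-)/2 = 1.122 × 10^-3 mol
n(H2O2) in the aliquot = 1.122 × 10^-3 mol (1:1 ratio)
[H2O2] = 1.122 × 10^-3 / 0.009817 = 0.1143 mol/L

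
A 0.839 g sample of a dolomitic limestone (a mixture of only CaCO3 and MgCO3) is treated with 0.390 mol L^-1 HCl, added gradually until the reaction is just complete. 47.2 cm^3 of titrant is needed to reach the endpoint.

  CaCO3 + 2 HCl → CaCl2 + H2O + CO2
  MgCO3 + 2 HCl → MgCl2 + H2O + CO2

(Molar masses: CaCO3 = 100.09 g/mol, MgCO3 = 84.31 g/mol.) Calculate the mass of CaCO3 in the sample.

n(HCl) = 0.0472 × 0.390 = 0.0184 mol
Let x = n(CaCO3), y = n(MgCO3).
Titrant: 2x + 2y = 0.0184;  mass: 100.09x + 84.31y = 0.839
Solving, x = 3.99 × 10^-3 mol, y = 5.21 × 10^-3 mol
mass of CaCO3 = 3.99 × 10^-3 × 100.09 = 0.400 g

0.400 g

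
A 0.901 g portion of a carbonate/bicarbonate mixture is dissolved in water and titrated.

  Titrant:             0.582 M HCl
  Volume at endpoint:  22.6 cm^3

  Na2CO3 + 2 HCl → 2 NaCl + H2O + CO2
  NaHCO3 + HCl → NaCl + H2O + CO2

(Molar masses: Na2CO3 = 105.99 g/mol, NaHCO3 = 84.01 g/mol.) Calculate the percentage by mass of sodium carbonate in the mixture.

n(HCl) = 0.0226 × 0.582 = 0.0132 mol
Let x = n(Na2CO3), y = n(NaHCO3).
Titrant: 2x + 1y = 0.0132;  mass: 105.99x + 84.01y = 0.901
Solving, x = 3.29 × 10^-3 mol, y = 6.58 × 10^-3 mol
mass of Na2CO3 = 3.29 × 10^-3 × 105.99 = 0.349 g
% Na2CO3 = 0.349 / 0.901 × 100 = 38.7 %

38.7 %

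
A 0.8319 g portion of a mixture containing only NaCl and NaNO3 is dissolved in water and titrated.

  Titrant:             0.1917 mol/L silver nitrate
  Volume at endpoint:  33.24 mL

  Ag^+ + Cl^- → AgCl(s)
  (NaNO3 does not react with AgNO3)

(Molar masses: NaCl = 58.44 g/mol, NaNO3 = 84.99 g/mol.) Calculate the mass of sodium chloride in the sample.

0.3724 g

n(AgNO3) = 0.03324 × 0.1917 = 6.372 × 10^-3 mol
Let x = n(NaCl), y = n(NaNO3).
Titrant: 1x = 6.372 × 10^-3;  mass: 58.44x + 84.99y = 0.8319
Solving, x = 6.372 × 10^-3 mol, y = 5.407 × 10^-3 mol
mass of NaCl = 6.372 × 10^-3 × 58.44 = 0.3724 g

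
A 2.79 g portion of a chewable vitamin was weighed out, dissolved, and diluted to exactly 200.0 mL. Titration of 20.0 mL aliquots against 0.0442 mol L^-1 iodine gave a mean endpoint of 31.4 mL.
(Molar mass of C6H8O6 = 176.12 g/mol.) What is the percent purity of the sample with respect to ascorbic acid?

87.6 %

C6H8O6 + I2 → C6H6O6 + 2 HI
n(I2) per titration = 0.0314 × 0.0442 = 1.39 × 10^-3 mol
n(C6H8O6) in each aliquot = 1.39 × 10^-3 mol (1:1 ratio)
n(C6H8O6) in the whole flask = 1.39 × 10^-3 × 200.0/20.0 = 0.0139 mol
mass of C6H8O6 = 0.0139 × 176.12 = 2.44 g
% C6H8O6 = 2.44 / 2.79 × 100 = 87.6 %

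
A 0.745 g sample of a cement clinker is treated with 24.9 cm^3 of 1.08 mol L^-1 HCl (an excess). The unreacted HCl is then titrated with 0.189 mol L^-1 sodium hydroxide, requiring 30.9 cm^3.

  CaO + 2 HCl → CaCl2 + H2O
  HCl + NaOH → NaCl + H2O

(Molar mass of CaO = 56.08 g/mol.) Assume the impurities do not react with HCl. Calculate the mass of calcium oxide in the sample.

0.590 g

n(HCl) added = 0.0249 × 1.08 = 0.0269 mol
n(NaOH) used in back-titration = 0.0309 × 0.189 = 5.84 × 10^-3 mol
n(HCl) left over = 5.84 × 10^-3 mol (1:1 ratio)
n(HCl) consumed by analyte = 0.0269 − 5.84 × 10^-3 = 0.0211 mol
From the 1:2 ratio, n(CaO) = 1/2 × 0.0211 = 0.0105 mol
mass of CaO = 0.0105 × 56.08 = 0.590 g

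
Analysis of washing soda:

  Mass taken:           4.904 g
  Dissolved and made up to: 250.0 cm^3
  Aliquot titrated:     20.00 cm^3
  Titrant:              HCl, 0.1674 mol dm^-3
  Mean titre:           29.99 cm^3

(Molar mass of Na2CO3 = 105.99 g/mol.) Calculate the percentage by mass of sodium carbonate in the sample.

67.82 %

Na2CO3 + 2 HCl → 2 NaCl + H2O + CO2
n(HCl) per titration = 0.02999 × 0.1674 = 5.020 × 10^-3 mol
From the 1:2 ratio, n(Na2CO3) in each aliquot = 1/2 × 5.020 × 10^-3 = 2.510 × 10^-3 mol
n(Na2CO3) in the whole flask = 2.510 × 10^-3 × 250.0/20.00 = 0.03138 mol
mass of Na2CO3 = 0.03138 × 105.99 = 3.326 g
% Na2CO3 = 3.326 / 4.904 × 100 = 67.82 %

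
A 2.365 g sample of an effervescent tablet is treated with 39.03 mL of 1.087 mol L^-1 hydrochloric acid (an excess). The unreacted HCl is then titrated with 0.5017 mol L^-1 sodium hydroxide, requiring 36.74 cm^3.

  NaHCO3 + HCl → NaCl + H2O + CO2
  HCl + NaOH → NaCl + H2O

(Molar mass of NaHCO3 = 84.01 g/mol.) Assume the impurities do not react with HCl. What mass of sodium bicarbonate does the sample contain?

n(HCl) added = 0.03903 × 1.087 = 0.04243 mol
n(NaOH) used in back-titration = 0.03674 × 0.5017 = 0.01843 mol
n(HCl) left over = 0.01843 mol (1:1 ratio)
n(HCl) consumed by analyte = 0.04243 − 0.01843 = 0.02399 mol
n(NaHCO3) = 0.02399 mol (1:1 ratio)
mass of NaHCO3 = 0.02399 × 84.01 = 2.016 g

2.016 g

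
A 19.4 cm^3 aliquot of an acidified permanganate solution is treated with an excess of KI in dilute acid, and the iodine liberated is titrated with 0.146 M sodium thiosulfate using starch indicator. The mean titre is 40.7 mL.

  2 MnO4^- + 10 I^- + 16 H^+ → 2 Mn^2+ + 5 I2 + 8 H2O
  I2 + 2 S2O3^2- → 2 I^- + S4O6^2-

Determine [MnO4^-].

n(S2O3^2-) = 0.0407 × 0.146 = 5.94 × 10^-3 mol
n(I2) = n(S2O3^2-)/2 = 2.97 × 10^-3 mol
From the 2:5 ratio, n(MnO4^-) in the aliquot = 2/5 × 2.97 × 10^-3 = 1.19 × 10^-3 mol
[MnO4^-] = 1.19 × 10^-3 / 0.0194 = 0.0613 mol/L

0.0613 M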